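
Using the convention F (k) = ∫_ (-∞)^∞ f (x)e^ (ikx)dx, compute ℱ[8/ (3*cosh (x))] 8*pi/ (3*cosh (pi*k/2))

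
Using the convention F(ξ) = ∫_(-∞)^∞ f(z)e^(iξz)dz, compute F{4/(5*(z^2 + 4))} 2*pi*exp(-2*Abs(ξ))/5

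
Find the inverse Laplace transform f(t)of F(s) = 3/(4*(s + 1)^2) 3*t*exp(-t)/4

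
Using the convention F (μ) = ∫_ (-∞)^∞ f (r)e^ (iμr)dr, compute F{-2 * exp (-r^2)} -2 * sqrt (pi) * exp (-μ^2/4)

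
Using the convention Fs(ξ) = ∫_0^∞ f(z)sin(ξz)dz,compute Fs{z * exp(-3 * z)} 6 * ξ/(ξ^2 + 9)^2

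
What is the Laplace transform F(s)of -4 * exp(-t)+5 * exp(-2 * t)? 5/(s+2)-4/(s+1)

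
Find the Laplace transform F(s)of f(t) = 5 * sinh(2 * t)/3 10/(3 * (s^2 - 4))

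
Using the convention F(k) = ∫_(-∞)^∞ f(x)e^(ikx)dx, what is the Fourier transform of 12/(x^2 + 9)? 4*pi*exp(-3*Abs(k))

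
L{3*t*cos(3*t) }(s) 3*(s^2 - 9) /(s^2 + 9) ^2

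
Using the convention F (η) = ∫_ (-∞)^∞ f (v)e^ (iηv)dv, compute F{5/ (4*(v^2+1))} 5*pi*exp (-Abs (η))/4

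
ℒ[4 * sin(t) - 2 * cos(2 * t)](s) 4/(s^2 + 1) - 2 * s/(s^2 + 4)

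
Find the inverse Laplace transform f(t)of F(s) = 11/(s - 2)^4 11 * t^3 * exp(2 * t)/6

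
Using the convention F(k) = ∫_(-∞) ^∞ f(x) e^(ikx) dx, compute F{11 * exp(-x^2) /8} 11 * sqrt(pi) * exp(-k^2/4) /8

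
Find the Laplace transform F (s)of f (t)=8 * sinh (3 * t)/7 24/ (7 * (s^2 - 9))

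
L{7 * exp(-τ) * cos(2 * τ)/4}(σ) 7 * (σ + 1)/(4 * ((σ + 1)^2 + 4))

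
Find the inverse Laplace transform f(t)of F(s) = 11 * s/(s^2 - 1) 11 * cosh(t)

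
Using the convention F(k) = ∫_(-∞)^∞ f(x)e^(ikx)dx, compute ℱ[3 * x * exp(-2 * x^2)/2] 3 * sqrt(2) * I * sqrt(pi) * k * exp(-k^2/8)/16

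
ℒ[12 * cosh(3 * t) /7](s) 12 * s/(7 * (s^2 - 9) ) 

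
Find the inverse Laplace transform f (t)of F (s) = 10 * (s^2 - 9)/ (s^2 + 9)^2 10 * t * cos (3 * t)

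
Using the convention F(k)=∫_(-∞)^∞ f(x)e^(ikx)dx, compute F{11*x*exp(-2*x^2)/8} 11*sqrt(2)*I*sqrt(pi)*k*exp(-k^2/8)/64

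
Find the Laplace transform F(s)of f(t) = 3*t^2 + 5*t 6/s^3 + 5/s^2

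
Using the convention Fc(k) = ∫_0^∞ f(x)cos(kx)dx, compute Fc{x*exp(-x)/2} (1 - k^2)/(2*(k^2 + 1)^2)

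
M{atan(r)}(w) -pi*sec(pi*w/2)/(2*w)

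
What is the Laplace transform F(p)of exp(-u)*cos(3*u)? (p + 1)/((p + 1)^2 + 9)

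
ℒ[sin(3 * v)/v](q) atan(3/q)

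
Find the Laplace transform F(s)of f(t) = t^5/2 60/s^6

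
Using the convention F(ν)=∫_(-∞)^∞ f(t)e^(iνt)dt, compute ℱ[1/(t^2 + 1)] pi * exp(-Abs(ν))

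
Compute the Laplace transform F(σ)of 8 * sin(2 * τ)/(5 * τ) 8 * atan(2/σ)/5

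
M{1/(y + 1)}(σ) pi*csc(pi*σ)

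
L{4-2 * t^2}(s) 4/s - 4/s^3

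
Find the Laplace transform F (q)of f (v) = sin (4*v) 4/ (q^2 + 16)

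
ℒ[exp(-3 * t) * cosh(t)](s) (s + 3)/((s + 3)^2 - 1)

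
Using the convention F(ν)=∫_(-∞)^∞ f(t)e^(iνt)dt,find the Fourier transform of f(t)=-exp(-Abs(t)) -2/(ν^2 + 1)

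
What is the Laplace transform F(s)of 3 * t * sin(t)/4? 3 * s/(2 * (s^2 + 1)^2)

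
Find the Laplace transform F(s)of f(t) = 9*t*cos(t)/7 9*(s^2-1)/(7*(s^2 + 1)^2)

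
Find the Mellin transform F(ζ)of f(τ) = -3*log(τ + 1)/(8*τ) 3*pi*csc(pi*ζ)/(8*(ζ - 1))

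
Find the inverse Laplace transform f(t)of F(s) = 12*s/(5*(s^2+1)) 12*cos(t)/5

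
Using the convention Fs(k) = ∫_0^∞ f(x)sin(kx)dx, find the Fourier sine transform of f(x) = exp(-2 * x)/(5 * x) atan(k/2)/5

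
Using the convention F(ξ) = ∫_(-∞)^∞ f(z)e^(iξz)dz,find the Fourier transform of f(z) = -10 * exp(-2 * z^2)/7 -5 * sqrt(2) * sqrt(pi) * exp(-ξ^2/8)/7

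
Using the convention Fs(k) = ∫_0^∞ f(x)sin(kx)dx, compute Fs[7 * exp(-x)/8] 7 * k/(8 * (k^2+1))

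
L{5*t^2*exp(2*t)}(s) 10/(s - 2)^3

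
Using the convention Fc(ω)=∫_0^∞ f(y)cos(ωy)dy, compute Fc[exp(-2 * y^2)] sqrt(2) * sqrt(pi) * exp(-ω^2/8)/4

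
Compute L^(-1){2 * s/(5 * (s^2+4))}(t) 2 * cos(2 * t)/5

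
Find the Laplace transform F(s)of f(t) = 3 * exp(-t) 3/(s + 1)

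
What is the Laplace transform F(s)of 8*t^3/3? 16/s^4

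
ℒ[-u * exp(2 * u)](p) -1/(p - 2)^2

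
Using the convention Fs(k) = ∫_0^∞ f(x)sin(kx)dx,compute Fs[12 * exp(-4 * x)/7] 12 * k/(7 * (k^2 + 16))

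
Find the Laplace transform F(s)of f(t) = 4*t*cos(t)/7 4*(s^2 - 1)/(7*(s^2 + 1)^2)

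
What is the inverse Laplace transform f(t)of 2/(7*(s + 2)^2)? 2*t*exp(-2*t)/7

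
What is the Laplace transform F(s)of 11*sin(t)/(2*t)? 11*atan(1/s)/2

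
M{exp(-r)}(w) gamma(w)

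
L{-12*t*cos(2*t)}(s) 12*(4 - s^2)/(s^2 + 4)^2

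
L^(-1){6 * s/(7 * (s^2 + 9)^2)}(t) t * sin(3 * t)/7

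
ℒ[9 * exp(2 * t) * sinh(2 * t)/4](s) 9/(2 * s * (s - 4))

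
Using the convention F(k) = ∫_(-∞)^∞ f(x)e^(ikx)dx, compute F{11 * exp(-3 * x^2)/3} 11 * sqrt(3) * sqrt(pi) * exp(-k^2/12)/9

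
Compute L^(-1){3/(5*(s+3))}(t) 3*exp(-3*t)/5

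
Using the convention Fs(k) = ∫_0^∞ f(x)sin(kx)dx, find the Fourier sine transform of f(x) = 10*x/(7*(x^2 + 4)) 5*pi*exp(-2*k)/7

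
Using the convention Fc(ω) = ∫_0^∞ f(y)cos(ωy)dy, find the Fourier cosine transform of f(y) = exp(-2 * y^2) sqrt(2) * sqrt(pi) * exp(-ω^2/8)/4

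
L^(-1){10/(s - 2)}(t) 10*exp(2*t)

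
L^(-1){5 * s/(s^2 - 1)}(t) 5 * cosh(t)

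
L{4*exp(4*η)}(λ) 4/(λ - 4)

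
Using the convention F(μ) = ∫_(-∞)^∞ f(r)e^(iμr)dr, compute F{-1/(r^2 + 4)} -pi*exp(-2*Abs(μ))/2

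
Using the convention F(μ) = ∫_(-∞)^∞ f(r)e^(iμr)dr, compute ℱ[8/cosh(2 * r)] 4 * pi/cosh(pi * μ/4)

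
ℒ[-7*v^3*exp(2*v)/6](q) -7/(q - 2)^4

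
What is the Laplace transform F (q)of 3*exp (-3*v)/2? 3/ (2*(q + 3))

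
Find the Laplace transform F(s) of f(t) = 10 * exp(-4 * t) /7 10/(7 * (s + 4) ) 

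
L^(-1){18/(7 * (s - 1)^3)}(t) 9 * t^2 * exp(t)/7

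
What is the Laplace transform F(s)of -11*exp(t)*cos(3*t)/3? 11*(1 - s)/(3*((s - 1)^2 + 9))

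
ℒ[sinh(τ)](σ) 1/(σ^2 - 1)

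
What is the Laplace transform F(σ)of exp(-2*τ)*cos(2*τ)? (σ+2)/((σ+2)^2+4)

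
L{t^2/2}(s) s^(-3)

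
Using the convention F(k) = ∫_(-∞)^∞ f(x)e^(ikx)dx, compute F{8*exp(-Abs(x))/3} 16/(3*(k^2+1))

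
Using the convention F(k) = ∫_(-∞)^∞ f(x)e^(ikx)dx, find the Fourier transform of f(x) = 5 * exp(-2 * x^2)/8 5 * sqrt(2) * sqrt(pi) * exp(-k^2/8)/16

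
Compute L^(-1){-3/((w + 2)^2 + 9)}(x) -exp(-2*x)*sin(3*x)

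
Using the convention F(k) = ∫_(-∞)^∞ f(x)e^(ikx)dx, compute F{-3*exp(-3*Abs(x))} -18/(k^2+9)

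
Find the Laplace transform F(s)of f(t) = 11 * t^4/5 264/(5 * s^5)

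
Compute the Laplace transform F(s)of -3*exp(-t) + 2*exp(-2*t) 2/(s + 2) - 3/(s + 1)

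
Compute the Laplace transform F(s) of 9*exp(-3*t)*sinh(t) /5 9/(5*((s+3) ^2 - 1) ) 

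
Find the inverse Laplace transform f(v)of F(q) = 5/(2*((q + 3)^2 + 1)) 5*exp(-3*v)*sin(v)/2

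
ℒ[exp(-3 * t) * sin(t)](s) 1/((s + 3)^2 + 1)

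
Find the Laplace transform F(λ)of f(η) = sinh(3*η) 3/(λ^2 - 9)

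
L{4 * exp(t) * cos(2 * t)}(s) 4 * (s - 1)/((s - 1)^2 + 4)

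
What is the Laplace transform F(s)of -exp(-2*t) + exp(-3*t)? 1/(s + 3) - 1/(s + 2)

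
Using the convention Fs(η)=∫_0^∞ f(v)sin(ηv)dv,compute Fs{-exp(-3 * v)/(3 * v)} -atan(η/3)/3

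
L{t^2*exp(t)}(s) 2/(s - 1)^3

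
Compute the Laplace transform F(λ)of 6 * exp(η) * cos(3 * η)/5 6 * (λ - 1)/(5 * ((λ - 1)^2 + 9))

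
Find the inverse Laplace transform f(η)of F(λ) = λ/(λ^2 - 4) cosh(2 * η)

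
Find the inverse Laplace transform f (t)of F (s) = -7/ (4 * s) -7/4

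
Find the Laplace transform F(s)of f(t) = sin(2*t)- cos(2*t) 2/(s^2 + 4)- s/(s^2 + 4)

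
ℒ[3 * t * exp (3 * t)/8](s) 3/ (8 * (s - 3)^2)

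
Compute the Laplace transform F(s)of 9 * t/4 9/(4 * s^2)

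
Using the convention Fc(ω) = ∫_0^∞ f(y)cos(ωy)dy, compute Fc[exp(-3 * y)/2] 3/(2 * (ω^2 + 9))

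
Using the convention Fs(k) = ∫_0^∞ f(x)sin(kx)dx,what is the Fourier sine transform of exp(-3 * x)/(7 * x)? atan(k/3)/7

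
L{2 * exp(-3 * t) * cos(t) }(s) 2 * (s + 3) /((s + 3) ^2 + 1) 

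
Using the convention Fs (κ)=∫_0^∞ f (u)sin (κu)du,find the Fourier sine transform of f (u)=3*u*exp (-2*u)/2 6*κ/ (κ^2 + 4)^2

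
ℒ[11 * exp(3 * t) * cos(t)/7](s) 11 * (s - 3)/(7 * ((s - 3)^2 + 1))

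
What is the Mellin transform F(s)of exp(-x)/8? gamma(s)/8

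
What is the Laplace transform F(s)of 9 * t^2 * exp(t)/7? 18/(7 * (s - 1)^3)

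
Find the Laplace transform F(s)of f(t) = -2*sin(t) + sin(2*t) 2/(s^2 + 4) - 2/(s^2 + 1)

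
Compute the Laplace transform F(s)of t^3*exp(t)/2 3/(s - 1)^4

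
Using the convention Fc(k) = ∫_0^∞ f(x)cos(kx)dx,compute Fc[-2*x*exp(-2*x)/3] 2*(k^2 - 4)/(3*(k^2 + 4)^2)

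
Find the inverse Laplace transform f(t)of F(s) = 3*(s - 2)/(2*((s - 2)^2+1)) 3*exp(2*t)*cos(t)/2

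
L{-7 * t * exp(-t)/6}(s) -7/(6 * (s + 1)^2)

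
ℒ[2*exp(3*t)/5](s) 2/(5*(s - 3))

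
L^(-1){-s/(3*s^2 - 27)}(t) -cosh(3*t)/3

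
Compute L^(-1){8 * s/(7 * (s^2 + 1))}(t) 8 * cos(t)/7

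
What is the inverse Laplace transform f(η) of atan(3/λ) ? sin(3 * η) /η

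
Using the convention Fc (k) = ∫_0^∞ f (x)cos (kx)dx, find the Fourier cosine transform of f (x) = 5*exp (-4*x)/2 10/ (k^2 + 16)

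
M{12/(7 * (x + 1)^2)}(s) -12 * pi * (s - 1)/(7 * sin(pi * s))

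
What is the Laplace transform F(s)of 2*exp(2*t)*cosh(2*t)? 2*(s - 2)/(s*(s - 4))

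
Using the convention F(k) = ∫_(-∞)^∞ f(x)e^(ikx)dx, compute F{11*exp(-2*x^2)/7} 11*sqrt(2)*sqrt(pi)*exp(-k^2/8)/14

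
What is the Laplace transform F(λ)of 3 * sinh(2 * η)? 6/(λ^2 - 4)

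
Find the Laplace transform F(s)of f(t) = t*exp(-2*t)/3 1/(3*(s + 2)^2)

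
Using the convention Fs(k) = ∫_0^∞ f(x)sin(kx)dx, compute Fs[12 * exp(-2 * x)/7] 12 * k/(7 * (k^2 + 4))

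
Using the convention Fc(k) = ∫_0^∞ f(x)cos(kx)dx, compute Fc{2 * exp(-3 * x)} 6/(k^2 + 9)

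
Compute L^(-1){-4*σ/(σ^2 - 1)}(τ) -4*cosh(τ)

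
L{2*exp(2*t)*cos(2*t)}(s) 2*(s - 2)/((s - 2)^2 + 4)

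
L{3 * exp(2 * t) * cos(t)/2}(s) 3 * (s - 2)/(2 * ((s - 2)^2 + 1))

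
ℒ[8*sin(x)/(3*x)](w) 8*atan(1/w)/3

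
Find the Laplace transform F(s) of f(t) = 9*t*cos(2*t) 9*(s^2-4) /(s^2 + 4) ^2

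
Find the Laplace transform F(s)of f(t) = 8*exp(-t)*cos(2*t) 8*(s + 1)/((s + 1)^2 + 4)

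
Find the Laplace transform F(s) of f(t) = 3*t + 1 3/s^2 + 1/s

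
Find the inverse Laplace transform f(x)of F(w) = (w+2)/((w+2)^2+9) exp(-2 * x) * cos(3 * x)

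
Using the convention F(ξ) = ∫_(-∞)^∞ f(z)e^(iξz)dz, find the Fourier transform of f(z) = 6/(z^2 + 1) 6*pi*exp(-Abs(ξ))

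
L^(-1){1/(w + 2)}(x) exp(-2*x)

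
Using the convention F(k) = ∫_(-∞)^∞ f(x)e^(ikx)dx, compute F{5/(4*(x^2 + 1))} 5*pi*exp(-Abs(k))/4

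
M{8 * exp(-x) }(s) 8 * gamma(s) 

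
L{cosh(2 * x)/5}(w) w/(5 * (w^2 - 4))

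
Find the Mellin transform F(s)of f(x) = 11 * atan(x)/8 -11 * pi * sec(pi * s/2)/(16 * s)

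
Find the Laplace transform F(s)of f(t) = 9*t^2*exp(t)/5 18/(5*(s - 1)^3)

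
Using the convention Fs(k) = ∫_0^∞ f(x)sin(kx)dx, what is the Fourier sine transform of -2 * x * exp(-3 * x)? -12 * k/(k^2 + 9)^2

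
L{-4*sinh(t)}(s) -4/(s^2-1)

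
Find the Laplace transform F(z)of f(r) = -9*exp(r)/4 -9/(4*z - 4)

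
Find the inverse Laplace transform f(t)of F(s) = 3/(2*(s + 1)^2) 3*t*exp(-t)/2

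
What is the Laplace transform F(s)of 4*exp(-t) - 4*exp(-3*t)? 4/(s+1) - 4/(s+3)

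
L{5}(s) 5/s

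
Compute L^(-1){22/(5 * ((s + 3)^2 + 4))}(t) 11 * exp(-3 * t) * sin(2 * t)/5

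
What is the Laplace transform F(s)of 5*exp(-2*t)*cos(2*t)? 5*(s + 2)/((s + 2)^2 + 4)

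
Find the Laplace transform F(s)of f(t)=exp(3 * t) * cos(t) (s - 3)/((s - 3)^2 + 1)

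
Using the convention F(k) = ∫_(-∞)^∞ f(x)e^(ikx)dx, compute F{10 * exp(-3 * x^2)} 10 * sqrt(3) * sqrt(pi) * exp(-k^2/12)/3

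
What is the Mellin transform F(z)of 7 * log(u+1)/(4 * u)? -7 * pi * csc(pi * z)/(4 * z - 4)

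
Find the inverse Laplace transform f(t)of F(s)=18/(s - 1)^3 9*t^2*exp(t)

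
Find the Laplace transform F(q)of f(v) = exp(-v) 1/(q + 1)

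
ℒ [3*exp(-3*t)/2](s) 3/(2*(s + 3))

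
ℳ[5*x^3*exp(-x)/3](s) 5*gamma(s + 3)/3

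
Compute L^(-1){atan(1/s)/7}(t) sin(t)/(7*t)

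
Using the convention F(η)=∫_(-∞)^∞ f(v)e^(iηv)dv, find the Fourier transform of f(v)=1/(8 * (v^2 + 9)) pi * exp(-3 * Abs(η))/24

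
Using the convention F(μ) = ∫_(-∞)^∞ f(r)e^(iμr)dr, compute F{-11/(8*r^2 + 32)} -11*pi*exp(-2*Abs(μ))/16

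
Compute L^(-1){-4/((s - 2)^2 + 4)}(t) -2*exp(2*t)*sin(2*t)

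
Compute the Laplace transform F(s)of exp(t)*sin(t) 1/((s - 1)^2 + 1)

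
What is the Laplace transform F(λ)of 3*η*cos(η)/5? 3*(λ^2 - 1)/(5*(λ^2 + 1)^2)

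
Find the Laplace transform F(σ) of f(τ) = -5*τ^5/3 -200/σ^6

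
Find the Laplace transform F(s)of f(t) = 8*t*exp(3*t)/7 8/(7*(s - 3)^2)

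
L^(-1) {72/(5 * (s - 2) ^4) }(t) 12 * t^3 * exp(2 * t) /5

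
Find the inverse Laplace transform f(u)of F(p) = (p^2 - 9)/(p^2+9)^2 u*cos(3*u)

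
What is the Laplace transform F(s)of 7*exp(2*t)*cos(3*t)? 7*(s - 2)/((s - 2)^2 + 9)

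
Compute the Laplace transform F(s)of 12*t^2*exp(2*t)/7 24/(7*(s - 2)^3)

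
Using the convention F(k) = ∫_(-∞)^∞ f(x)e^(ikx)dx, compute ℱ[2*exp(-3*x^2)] 2*sqrt(3)*sqrt(pi)*exp(-k^2/12)/3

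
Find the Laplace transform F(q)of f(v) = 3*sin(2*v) 6/(q^2 + 4)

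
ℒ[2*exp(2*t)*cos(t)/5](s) 2*(s - 2)/(5*((s - 2)^2 + 1))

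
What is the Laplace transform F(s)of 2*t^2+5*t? 4/s^3+5/s^2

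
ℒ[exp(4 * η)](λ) 1/(λ - 4)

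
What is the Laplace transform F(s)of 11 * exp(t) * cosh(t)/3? 11 * (s - 1)/(3 * s * (s - 2))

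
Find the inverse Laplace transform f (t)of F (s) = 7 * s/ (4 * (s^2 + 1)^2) 7 * t * sin (t)/8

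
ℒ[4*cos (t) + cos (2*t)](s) s/ (s^2 + 4) + 4*s/ (s^2 + 1)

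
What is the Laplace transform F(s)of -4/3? -4/(3*s)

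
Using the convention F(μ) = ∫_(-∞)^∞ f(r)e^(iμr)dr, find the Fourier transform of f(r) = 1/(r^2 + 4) pi*exp(-2*Abs(μ))/2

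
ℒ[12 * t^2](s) 24/s^3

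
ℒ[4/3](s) 4/(3*s) 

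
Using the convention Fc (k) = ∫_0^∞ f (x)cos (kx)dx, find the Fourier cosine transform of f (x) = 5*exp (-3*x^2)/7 5*sqrt (3)*sqrt (pi)*exp (-k^2/12)/42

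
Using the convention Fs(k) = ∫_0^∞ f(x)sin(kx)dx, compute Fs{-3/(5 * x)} -3 * pi/10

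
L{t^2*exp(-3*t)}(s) 2/(s + 3)^3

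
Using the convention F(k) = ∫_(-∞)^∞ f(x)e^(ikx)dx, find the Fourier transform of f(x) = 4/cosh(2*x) 2*pi/cosh(pi*k/4)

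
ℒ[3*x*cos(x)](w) 3*(w^2 - 1)/(w^2 + 1)^2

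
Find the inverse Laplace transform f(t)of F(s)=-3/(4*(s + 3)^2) -3*t*exp(-3*t)/4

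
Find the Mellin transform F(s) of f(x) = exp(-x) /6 gamma(s) /6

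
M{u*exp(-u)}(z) gamma(z+1)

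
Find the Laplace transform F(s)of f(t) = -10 -10/s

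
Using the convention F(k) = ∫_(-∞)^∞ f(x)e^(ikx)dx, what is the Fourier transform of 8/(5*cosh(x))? 8*pi/(5*cosh(pi*k/2))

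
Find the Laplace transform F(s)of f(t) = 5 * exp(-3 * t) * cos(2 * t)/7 5 * (s + 3)/(7 * ((s + 3)^2 + 4))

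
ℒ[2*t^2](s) 4/s^3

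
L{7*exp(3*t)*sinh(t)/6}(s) 7/(6*((s - 3)^2-1))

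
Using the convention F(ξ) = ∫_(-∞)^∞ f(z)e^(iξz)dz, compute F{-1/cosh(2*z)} -pi/(2*cosh(pi*ξ/4))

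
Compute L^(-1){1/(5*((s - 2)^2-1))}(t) exp(2*t)*sinh(t)/5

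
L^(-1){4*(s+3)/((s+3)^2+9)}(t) 4*exp(-3*t)*cos(3*t)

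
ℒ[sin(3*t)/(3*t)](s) atan(3/s)/3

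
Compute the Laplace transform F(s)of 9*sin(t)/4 9/(4*(s^2 + 1))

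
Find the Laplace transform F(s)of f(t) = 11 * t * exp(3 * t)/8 11/(8 * (s - 3)^2)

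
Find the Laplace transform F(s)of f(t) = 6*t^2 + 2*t 12/s^3 + 2/s^2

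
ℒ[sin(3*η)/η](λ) atan(3/λ)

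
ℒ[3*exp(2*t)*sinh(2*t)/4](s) 3/(2*s*(s - 4))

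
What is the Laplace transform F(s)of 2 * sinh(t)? 2/(s^2 - 1)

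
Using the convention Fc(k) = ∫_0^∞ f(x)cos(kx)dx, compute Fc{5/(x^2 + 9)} 5*pi*exp(-3*k)/6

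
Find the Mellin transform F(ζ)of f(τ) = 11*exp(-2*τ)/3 11*gamma(ζ)/(3*2^ζ)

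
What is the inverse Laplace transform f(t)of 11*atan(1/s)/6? 11*sin(t)/(6*t)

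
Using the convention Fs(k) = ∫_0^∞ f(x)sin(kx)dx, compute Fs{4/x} 2*pi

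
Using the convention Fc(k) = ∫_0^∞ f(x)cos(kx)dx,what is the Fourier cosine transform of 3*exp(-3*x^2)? sqrt(3)*sqrt(pi)*exp(-k^2/12)/2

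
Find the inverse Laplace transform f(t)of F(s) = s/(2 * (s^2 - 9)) cosh(3 * t)/2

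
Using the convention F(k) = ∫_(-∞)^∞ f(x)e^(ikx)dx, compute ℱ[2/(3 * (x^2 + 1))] 2 * pi * exp(-Abs(k))/3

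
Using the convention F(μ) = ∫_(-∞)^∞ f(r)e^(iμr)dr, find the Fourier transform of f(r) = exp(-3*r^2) sqrt(3)*sqrt(pi)*exp(-μ^2/12)/3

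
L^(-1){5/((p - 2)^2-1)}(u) 5*exp(2*u)*sinh(u)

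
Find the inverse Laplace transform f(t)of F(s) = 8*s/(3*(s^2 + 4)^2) 2*t*sin(2*t)/3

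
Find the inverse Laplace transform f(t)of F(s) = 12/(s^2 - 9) 4 * sinh(3 * t)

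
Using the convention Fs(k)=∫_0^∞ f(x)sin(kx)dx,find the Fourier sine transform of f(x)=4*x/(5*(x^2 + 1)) 2*pi*exp(-k)/5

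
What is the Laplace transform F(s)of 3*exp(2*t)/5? 3/(5*(s - 2))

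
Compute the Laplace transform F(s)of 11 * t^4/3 88/s^5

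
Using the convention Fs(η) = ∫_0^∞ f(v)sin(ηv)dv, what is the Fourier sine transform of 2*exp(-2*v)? 2*η/(η^2 + 4)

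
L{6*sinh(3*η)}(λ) 18/(λ^2 - 9)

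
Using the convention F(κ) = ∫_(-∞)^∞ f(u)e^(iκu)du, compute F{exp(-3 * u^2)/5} sqrt(3) * sqrt(pi) * exp(-κ^2/12)/15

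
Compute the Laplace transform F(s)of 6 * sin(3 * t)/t 6 * atan(3/s)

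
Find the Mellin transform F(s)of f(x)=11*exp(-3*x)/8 11*gamma(s)/(8*3^s)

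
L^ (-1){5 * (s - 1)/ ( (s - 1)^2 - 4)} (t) 5 * exp (t) * cosh (2 * t)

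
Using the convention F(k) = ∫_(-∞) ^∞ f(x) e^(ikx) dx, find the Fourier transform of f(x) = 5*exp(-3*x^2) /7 5*sqrt(3)*sqrt(pi)*exp(-k^2/12) /21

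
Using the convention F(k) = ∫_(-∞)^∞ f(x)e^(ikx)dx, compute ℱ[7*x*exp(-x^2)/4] 7*I*sqrt(pi)*k*exp(-k^2/4)/8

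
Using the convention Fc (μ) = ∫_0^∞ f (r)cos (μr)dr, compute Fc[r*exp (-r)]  (1 - μ^2)/ (μ^2 + 1)^2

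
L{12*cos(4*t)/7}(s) 12*s/(7*(s^2 + 16))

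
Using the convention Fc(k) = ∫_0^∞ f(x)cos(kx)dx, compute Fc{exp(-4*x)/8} 1/(2*(k^2 + 16))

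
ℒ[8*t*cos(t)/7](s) 8*(s^2 - 1)/(7*(s^2 + 1)^2)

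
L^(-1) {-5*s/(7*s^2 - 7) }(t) -5*cosh(t) /7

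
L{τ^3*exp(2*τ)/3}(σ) 2/(σ - 2)^4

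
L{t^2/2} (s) s^ (-3)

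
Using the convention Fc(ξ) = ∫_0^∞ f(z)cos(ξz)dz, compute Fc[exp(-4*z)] 4/(ξ^2 + 16)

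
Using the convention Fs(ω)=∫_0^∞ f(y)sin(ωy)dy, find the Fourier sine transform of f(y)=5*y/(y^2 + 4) 5*pi*exp(-2*ω)/2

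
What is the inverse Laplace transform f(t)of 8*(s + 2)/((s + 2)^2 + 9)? 8*exp(-2*t)*cos(3*t)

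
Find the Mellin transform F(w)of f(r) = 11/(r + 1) 11 * pi * csc(pi * w)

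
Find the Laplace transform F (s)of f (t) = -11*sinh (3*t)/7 -33/ (7*s^2 - 63)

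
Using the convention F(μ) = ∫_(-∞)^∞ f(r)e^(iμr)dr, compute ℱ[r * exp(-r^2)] I * sqrt(pi) * μ * exp(-μ^2/4)/2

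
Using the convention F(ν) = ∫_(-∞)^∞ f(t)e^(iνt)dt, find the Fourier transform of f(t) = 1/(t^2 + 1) pi*exp(-Abs(ν))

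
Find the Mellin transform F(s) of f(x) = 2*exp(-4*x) 2^(1 - 2*s)*gamma(s) 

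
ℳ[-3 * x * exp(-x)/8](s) -3 * gamma(s + 1)/8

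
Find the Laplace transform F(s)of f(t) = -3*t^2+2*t 2/s^2-6/s^3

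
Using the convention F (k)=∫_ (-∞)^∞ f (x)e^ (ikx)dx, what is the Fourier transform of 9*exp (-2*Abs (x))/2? 18/ (k^2 + 4)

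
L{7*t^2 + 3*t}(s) 14/s^3 + 3/s^2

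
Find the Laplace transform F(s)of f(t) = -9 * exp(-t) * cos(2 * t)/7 9 * (-s - 1)/(7 * ((s + 1)^2 + 4))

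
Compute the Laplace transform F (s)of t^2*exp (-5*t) 2/ (s + 5)^3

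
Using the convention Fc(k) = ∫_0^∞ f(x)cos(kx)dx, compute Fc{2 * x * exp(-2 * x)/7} 2 * (4 - k^2)/(7 * (k^2 + 4)^2)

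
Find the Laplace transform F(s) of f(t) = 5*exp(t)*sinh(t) 5/(s*(s - 2) ) 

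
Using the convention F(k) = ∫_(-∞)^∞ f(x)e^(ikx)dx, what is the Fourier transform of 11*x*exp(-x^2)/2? 11*I*sqrt(pi)*k*exp(-k^2/4)/4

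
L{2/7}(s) 2/(7*s)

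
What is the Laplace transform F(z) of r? z^(-2) 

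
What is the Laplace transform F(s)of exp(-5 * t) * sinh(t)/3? 1/(3 * ((s + 5)^2 - 1))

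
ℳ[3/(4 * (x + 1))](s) 3 * pi * csc(pi * s)/4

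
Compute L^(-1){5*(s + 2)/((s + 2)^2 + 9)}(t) 5*exp(-2*t)*cos(3*t)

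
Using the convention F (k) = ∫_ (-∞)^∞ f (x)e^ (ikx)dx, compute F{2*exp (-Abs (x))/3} 4/ (3*(k^2 + 1))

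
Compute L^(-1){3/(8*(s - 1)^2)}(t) 3*t*exp(t)/8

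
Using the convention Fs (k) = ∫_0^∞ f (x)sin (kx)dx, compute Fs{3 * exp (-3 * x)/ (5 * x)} 3 * atan (k/3)/5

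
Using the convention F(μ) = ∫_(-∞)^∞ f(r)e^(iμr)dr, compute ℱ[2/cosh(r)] 2*pi/cosh(pi*μ/2)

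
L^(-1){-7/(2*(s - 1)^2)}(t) -7*t*exp(t)/2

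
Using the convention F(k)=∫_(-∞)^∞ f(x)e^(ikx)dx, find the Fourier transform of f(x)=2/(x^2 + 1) 2 * pi * exp(-Abs(k))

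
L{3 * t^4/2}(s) 36/s^5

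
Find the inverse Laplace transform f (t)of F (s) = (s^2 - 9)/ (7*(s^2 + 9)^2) t*cos (3*t)/7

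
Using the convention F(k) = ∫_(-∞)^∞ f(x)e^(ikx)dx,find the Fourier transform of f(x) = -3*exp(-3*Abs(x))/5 -18/(5*k^2 + 45)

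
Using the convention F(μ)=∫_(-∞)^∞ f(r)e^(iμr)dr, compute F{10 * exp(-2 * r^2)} 5 * sqrt(2) * sqrt(pi) * exp(-μ^2/8)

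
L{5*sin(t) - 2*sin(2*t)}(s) 5/(s^2 + 1) - 4/(s^2 + 4)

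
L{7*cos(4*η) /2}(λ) 7*λ/(2*(λ^2+16) ) 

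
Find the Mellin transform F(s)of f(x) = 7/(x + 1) 7*pi*csc(pi*s)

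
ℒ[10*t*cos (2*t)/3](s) 10*(s^2 - 4)/ (3*(s^2 + 4)^2)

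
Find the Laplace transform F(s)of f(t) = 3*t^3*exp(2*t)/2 9/(s - 2)^4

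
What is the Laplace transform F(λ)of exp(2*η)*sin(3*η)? 3/((λ - 2)^2 + 9)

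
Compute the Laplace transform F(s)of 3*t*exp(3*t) 3/(s - 3)^2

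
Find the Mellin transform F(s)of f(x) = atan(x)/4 -pi*sec(pi*s/2)/(8*s)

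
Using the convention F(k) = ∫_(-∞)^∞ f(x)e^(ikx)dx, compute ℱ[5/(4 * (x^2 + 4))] 5 * pi * exp(-2 * Abs(k))/8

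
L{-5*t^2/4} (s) -5/ (2*s^3)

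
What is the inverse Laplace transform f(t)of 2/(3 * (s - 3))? 2 * exp(3 * t)/3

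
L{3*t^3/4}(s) 9/(2*s^4)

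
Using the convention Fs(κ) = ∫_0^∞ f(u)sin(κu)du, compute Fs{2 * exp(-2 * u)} 2 * κ/(κ^2+4)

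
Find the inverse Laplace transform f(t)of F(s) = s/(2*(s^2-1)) cosh(t)/2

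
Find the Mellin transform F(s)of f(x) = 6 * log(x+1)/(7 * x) -6 * pi * csc(pi * s)/(7 * s - 7)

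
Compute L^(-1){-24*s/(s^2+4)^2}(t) -6*t*sin(2*t)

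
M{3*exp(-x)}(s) 3*gamma(s)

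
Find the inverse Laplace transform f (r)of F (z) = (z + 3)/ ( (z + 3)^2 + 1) exp (-3*r)*cos (r)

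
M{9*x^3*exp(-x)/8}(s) 9*gamma(s + 3)/8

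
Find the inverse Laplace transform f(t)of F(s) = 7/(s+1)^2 7 * t * exp(-t)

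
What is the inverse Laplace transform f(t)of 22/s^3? 11*t^2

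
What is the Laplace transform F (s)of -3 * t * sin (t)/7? -6 * s/ (7 * (s^2 + 1)^2)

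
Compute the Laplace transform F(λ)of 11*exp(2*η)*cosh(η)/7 11*(λ - 2)/(7*((λ - 2)^2 - 1))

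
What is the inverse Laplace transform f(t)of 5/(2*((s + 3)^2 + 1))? 5*exp(-3*t)*sin(t)/2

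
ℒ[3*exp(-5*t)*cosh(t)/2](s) 3*(s+5)/(2*((s+5)^2 - 1))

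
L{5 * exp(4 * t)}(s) 5/(s - 4)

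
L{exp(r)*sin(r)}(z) 1/((z - 1)^2 + 1)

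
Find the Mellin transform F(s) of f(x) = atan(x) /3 -pi * sec(pi * s/2) /(6 * s) 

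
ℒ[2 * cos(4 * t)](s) 2 * s/(s^2 + 16)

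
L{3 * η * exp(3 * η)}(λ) 3/(λ - 3)^2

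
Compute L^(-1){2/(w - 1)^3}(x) x^2*exp(x)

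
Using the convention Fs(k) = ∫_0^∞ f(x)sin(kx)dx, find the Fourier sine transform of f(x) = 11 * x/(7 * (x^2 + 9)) 11 * pi * exp(-3 * k)/14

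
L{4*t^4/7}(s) 96/(7*s^5)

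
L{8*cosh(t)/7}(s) 8*s/(7*(s^2 - 1))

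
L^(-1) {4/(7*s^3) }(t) 2*t^2/7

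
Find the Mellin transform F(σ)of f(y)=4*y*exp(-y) 4*gamma(σ + 1)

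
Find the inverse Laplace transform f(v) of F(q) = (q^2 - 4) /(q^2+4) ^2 v * cos(2 * v) 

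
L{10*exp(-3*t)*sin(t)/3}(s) 10/(3*((s + 3)^2 + 1))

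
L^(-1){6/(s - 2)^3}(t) 3*t^2*exp(2*t)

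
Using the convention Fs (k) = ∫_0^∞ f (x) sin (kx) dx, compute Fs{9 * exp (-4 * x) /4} 9 * k/ (4 * (k^2 + 16) ) 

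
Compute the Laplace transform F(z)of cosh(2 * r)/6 z/(6 * (z^2 - 4))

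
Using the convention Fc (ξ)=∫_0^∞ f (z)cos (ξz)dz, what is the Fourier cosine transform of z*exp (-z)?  (1 - ξ^2)/ (ξ^2+1)^2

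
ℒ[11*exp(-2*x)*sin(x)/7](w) 11/(7*((w + 2)^2 + 1))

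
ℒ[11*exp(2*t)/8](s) 11/(8*(s - 2))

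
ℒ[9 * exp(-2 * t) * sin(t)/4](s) 9/(4 * ((s + 2)^2 + 1))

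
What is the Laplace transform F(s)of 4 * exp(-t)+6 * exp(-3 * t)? 6/(s+3)+4/(s+1)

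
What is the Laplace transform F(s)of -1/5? -1/(5 * s)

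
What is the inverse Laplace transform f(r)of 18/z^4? 3*r^3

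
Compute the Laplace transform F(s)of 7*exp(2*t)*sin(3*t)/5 21/(5*((s - 2)^2 + 9))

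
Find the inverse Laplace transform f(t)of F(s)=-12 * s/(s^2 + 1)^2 -6 * t * sin(t)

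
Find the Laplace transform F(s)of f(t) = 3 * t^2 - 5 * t 6/s^3 - 5/s^2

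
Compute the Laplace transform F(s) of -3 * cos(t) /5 -3 * s/(5 * s^2 + 5) 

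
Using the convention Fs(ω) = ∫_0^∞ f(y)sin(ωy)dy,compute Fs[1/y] pi/2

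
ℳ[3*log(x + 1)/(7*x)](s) -3*pi*csc(pi*s)/(7*s - 7)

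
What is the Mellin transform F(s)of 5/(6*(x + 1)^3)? 5*pi*(s - 2)*(s - 1)/(12*sin(pi*s))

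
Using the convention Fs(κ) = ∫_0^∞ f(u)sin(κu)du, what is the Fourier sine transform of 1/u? pi/2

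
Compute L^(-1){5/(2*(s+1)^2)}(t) 5*t*exp(-t)/2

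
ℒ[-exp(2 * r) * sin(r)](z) -1/((z - 2)^2+1)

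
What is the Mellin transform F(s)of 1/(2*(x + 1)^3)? pi*(s - 2)*(s - 1)/(4*sin(pi*s))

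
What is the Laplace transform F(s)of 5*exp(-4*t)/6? 5/(6*(s + 4))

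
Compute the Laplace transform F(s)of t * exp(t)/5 1/(5 * (s - 1)^2)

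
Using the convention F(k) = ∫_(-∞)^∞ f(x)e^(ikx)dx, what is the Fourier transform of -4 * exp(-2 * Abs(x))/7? -16/(7 * k^2+28)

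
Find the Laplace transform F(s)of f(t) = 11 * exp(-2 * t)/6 11/(6 * (s + 2))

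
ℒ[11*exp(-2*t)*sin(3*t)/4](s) 33/(4*((s+2)^2+9))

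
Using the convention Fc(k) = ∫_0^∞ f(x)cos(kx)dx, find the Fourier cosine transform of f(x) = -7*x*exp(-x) 7*(k^2 - 1)/(k^2 + 1)^2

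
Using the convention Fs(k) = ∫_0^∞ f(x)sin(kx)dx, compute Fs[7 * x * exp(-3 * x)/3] 14 * k/(k^2 + 9)^2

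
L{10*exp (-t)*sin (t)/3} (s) 10/ (3*( (s + 1)^2 + 1))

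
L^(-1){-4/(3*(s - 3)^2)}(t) -4*t*exp(3*t)/3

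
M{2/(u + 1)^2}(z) -2*pi*(z - 1)/sin(pi*z)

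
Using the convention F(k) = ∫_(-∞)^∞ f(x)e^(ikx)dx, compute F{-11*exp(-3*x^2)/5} -11*sqrt(3)*sqrt(pi)*exp(-k^2/12)/15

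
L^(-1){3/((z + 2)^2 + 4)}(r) 3*exp(-2*r)*sin(2*r)/2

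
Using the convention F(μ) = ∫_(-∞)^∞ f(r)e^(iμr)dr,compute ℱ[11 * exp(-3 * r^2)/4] 11 * sqrt(3) * sqrt(pi) * exp(-μ^2/12)/12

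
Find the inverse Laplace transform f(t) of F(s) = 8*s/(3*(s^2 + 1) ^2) 4*t*sin(t) /3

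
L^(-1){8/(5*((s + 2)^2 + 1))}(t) 8*exp(-2*t)*sin(t)/5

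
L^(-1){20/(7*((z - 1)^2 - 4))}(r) 10*exp(r)*sinh(2*r)/7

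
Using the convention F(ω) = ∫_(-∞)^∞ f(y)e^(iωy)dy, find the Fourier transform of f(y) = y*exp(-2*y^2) sqrt(2)*I*sqrt(pi)*ω*exp(-ω^2/8)/8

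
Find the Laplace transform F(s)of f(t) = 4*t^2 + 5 5/s + 8/s^3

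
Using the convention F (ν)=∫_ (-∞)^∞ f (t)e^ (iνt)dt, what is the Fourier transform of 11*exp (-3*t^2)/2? 11*sqrt (3)*sqrt (pi)*exp (-ν^2/12)/6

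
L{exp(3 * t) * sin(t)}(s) 1/((s - 3)^2 + 1)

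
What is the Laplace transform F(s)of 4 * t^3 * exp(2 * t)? 24/(s - 2)^4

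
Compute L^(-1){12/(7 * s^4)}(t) 2 * t^3/7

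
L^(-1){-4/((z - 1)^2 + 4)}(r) -2 * exp(r) * sin(2 * r)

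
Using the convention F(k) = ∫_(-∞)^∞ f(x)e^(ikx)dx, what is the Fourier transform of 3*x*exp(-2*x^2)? 3*sqrt(2)*I*sqrt(pi)*k*exp(-k^2/8)/8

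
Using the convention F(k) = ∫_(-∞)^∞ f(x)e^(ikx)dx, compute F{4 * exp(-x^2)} 4 * sqrt(pi) * exp(-k^2/4)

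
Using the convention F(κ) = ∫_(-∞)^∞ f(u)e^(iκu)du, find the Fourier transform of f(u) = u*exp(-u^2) I*sqrt(pi)*κ*exp(-κ^2/4)/2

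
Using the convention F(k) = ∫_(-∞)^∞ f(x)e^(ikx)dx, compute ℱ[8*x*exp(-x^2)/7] 4*I*sqrt(pi)*k*exp(-k^2/4)/7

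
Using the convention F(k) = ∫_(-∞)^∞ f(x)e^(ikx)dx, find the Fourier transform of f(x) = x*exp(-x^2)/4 I*sqrt(pi)*k*exp(-k^2/4)/8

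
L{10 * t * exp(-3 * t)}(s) 10/(s + 3)^2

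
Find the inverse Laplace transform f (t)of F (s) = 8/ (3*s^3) 4*t^2/3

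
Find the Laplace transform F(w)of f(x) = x w^(-2)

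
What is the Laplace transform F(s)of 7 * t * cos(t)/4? 7 * (s^2-1)/(4 * (s^2+1)^2)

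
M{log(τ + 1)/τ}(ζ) -pi*csc(pi*ζ)/(ζ - 1)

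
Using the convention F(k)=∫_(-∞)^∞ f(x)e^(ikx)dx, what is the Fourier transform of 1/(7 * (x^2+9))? pi * exp(-3 * Abs(k))/21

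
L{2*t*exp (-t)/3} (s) 2/ (3*(s + 1)^2)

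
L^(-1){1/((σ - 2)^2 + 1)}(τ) exp(2 * τ) * sin(τ)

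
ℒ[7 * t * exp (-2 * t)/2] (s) 7/ (2 * (s + 2)^2)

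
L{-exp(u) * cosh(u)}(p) (1 - p)/(p * (p - 2))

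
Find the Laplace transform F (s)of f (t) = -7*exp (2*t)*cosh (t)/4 7*(2 - s)/ (4*( (s - 2)^2-1))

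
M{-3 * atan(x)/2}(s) 3 * pi * sec(pi * s/2)/(4 * s)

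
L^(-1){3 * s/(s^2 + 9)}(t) 3 * cos(3 * t)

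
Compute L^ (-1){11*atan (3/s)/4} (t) 11*sin (3*t)/ (4*t)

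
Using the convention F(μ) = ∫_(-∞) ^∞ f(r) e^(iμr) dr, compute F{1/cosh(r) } pi/cosh(pi*μ/2) 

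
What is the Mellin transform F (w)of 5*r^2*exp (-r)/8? 5*gamma (w + 2)/8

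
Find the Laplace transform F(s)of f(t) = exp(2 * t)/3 1/(3 * (s - 2))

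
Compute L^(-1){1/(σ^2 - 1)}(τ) sinh(τ)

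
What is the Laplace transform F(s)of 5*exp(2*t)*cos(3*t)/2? 5*(s - 2)/(2*((s - 2)^2 + 9))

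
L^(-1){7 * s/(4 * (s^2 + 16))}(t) 7 * cos(4 * t)/4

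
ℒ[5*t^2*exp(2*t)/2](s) 5/(s - 2)^3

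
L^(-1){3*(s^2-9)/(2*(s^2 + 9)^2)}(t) 3*t*cos(3*t)/2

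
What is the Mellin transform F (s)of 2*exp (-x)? 2*gamma (s)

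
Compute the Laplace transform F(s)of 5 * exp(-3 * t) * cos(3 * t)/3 5 * (s + 3)/(3 * ((s + 3)^2 + 9))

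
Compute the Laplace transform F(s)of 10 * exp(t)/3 10/(3 * (s - 1))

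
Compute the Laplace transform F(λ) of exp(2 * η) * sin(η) 1/((λ - 2) ^2 + 1) 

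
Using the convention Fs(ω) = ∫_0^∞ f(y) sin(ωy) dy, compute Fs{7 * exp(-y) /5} 7 * ω/(5 * (ω^2 + 1) ) 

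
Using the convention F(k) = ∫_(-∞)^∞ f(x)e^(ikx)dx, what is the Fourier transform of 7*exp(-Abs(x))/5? 14/(5*(k^2+1))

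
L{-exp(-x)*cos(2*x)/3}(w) (-w - 1)/(3*((w + 1)^2 + 4))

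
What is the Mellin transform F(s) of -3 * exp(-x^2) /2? -3 * gamma(s/2) /4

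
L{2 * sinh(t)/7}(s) 2/(7 * (s^2 - 1))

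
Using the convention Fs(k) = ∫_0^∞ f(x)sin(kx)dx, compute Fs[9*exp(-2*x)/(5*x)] 9*atan(k/2)/5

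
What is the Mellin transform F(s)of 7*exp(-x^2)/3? 7*gamma(s/2)/6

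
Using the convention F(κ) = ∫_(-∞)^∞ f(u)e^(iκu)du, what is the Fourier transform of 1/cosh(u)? pi/cosh(pi * κ/2)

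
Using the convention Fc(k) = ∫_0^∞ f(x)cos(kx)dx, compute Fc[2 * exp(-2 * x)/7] 4/(7 * (k^2 + 4))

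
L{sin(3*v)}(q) 3/(q^2 + 9)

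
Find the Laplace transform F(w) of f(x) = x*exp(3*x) (w - 3) ^(-2) 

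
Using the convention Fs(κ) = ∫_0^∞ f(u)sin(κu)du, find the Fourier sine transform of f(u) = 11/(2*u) 11*pi/4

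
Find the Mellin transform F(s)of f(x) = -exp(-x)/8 -gamma(s)/8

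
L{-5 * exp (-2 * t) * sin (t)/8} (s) -5/ (8 * (s + 2)^2 + 8)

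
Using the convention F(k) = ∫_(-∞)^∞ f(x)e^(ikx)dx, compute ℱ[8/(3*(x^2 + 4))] 4*pi*exp(-2*Abs(k))/3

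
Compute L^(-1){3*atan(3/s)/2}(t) 3*sin(3*t)/(2*t)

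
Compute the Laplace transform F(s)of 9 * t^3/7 54/(7 * s^4)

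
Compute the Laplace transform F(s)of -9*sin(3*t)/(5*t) -9*atan(3/s)/5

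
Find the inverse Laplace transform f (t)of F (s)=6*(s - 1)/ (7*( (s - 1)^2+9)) 6*exp (t)*cos (3*t)/7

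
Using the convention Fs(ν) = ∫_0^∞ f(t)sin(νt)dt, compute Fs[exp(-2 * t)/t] atan(ν/2)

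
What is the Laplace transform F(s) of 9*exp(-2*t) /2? 9/(2*(s + 2) ) 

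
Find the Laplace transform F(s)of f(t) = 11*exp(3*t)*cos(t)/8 11*(s - 3)/(8*((s - 3)^2+1))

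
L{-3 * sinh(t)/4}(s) -3/(4 * s^2 - 4)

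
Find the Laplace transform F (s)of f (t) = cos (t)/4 s/ (4*(s^2 + 1))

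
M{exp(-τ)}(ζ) gamma(ζ)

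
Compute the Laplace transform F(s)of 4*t 4/s^2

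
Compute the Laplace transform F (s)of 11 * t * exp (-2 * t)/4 11/ (4 * (s + 2)^2)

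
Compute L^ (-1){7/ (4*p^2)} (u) 7*u/4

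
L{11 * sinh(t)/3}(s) 11/(3 * (s^2 - 1))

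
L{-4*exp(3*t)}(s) -4/(s - 3)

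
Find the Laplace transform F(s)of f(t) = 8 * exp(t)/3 8/(3 * (s - 1))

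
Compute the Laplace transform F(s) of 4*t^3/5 24/(5*s^4) 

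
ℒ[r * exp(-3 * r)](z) (z + 3)^(-2)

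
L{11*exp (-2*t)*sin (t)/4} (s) 11/ (4*( (s + 2)^2 + 1))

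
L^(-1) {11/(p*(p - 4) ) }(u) 11*exp(2*u)*sinh(2*u) /2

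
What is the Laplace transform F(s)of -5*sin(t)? -5/(s^2 + 1)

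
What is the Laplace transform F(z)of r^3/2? 3/z^4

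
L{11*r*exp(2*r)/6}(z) 11/(6*(z - 2)^2)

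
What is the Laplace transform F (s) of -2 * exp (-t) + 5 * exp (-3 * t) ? 5/ (s + 3) - 2/ (s + 1) 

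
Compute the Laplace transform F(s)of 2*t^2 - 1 4/s^3 - 1/s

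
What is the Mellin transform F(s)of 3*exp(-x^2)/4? 3*gamma(s/2)/8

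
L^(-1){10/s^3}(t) 5*t^2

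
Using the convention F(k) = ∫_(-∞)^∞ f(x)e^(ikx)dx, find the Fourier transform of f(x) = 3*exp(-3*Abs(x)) 18/(k^2 + 9)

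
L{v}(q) q^(-2)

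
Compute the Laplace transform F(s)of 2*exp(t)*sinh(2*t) 4/((s - 1)^2 - 4)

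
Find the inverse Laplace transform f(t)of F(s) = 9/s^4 3 * t^3/2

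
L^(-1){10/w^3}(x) 5*x^2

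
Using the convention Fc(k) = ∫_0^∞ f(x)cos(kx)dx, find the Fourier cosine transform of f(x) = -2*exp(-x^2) -sqrt(pi)*exp(-k^2/4)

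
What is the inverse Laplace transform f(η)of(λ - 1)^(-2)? η * exp(η)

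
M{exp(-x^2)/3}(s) gamma(s/2)/6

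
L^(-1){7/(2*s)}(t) 7/2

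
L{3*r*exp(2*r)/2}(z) 3/(2*(z - 2)^2)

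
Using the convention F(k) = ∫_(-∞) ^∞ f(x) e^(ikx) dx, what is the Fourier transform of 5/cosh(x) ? 5*pi/cosh(pi*k/2) 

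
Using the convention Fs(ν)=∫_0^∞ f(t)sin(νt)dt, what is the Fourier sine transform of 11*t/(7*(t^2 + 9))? 11*pi*exp(-3*ν)/14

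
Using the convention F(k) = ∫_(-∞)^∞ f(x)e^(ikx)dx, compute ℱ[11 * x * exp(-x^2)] 11 * I * sqrt(pi) * k * exp(-k^2/4)/2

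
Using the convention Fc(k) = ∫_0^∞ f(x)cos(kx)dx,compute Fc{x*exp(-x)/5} (1 - k^2)/(5*(k^2 + 1)^2)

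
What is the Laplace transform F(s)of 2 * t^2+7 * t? 7/s^2+4/s^3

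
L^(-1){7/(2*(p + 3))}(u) 7*exp(-3*u)/2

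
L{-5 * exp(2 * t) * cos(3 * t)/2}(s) 5 * (2 - s)/(2 * ((s - 2)^2 + 9))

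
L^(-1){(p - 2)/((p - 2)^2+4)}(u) exp(2 * u) * cos(2 * u)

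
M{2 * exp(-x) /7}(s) 2 * gamma(s) /7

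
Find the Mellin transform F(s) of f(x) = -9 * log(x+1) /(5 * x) 9 * pi * csc(pi * s) /(5 * (s - 1) ) 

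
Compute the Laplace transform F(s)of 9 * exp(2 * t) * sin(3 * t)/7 27/(7 * ((s - 2)^2+9))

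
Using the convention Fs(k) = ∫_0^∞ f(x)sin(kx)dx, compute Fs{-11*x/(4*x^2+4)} -11*pi*exp(-k)/8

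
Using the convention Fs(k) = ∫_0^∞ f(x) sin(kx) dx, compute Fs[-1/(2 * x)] -pi/4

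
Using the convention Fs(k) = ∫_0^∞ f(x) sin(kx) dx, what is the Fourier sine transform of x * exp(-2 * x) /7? 4 * k/(7 * (k^2 + 4) ^2) 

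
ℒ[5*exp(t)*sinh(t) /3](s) 5/(3*s*(s - 2) ) 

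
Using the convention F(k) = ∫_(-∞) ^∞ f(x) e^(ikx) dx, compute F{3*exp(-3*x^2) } sqrt(3)*sqrt(pi)*exp(-k^2/12) 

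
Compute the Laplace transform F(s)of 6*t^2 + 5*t 12/s^3 + 5/s^2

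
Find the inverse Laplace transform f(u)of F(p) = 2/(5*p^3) u^2/5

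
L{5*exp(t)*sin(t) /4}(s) 5/(4*((s - 1) ^2 + 1) ) 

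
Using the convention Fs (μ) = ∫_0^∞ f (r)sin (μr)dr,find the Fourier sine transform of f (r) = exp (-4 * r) μ/ (μ^2 + 16)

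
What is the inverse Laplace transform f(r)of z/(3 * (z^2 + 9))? cos(3 * r)/3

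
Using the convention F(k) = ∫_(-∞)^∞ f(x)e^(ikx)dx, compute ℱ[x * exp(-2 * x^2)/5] sqrt(2) * I * sqrt(pi) * k * exp(-k^2/8)/40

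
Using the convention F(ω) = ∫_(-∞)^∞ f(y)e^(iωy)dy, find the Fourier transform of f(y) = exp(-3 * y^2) sqrt(3) * sqrt(pi) * exp(-ω^2/12)/3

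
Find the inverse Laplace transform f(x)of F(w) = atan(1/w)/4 sin(x)/(4*x)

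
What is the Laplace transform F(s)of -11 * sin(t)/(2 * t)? -11 * atan(1/s)/2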